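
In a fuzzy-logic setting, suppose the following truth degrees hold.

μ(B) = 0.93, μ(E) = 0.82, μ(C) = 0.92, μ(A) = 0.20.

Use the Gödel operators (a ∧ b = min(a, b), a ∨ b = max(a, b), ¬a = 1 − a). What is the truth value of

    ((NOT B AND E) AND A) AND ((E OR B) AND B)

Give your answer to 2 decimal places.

0.07

NOT B = 1 − 0.93 = 0.07
NOT B AND E = min(a, b) on (0.07, 0.82) = 0.07
(NOT B AND E) AND A = min(a, b) on (0.07, 0.20) = 0.07
E OR B = max(a, b) on (0.82, 0.93) = 0.93
(E OR B) AND B = min(a, b) on (0.93, 0.93) = 0.93
((NOT B AND E) AND A) AND ((E OR B) AND B) = min(a, b) on (0.07, 0.93) = 0.07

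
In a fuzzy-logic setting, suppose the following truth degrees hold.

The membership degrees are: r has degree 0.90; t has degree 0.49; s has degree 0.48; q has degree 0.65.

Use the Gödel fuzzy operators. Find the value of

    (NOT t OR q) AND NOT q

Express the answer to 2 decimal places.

0.35

NOT t = 1 − 0.49 = 0.51
NOT t OR q = max(a, b) on (0.51, 0.65) = 0.65
NOT q = 1 − 0.65 = 0.35
(NOT t OR q) AND NOT q = min(a, b) on (0.65, 0.35) = 0.35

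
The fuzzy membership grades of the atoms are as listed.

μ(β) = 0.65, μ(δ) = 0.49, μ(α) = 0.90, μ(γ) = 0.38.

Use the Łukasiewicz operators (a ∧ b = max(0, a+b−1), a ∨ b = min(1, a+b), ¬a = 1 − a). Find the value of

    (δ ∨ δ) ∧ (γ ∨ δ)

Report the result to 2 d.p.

0.85

δ ∨ δ = min(1, a+b) on (0.49, 0.49) = 0.98
γ ∨ δ = min(1, a+b) on (0.38, 0.49) = 0.87
(δ ∨ δ) ∧ (γ ∨ δ) = max(0, a+b−1) on (0.98, 0.87) = 0.85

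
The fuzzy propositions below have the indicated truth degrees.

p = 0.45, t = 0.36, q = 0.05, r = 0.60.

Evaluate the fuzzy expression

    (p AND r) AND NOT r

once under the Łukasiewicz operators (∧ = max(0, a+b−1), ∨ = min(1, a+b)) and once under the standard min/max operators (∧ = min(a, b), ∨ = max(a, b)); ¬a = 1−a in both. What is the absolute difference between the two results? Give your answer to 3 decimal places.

0.400

Under Łukasiewicz:
  p AND r = max(0, a+b−1) on (0.45, 0.60) = 0.05
  NOT r = 1 − 0.60 = 0.40
  (p AND r) AND NOT r = max(0, a+b−1) on (0.05, 0.40) = 0.00
  → value = 0.0000
Under standard min/max:
  p AND r = min(a, b) on (0.45, 0.60) = 0.45
  NOT r = 1 − 0.60 = 0.40
  (p AND r) AND NOT r = min(a, b) on (0.45, 0.40) = 0.40
  → value = 0.4000
|0.0000 − 0.4000| = 0.400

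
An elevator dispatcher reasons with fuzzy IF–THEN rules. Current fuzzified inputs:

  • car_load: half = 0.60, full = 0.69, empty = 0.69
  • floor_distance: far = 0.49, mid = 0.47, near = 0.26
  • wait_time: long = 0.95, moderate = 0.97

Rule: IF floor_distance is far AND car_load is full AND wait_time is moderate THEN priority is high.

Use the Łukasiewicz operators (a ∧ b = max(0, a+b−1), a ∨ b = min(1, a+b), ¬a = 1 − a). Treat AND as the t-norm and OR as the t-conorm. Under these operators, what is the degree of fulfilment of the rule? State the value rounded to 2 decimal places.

firing strength: far=0.49, full=0.69, moderate=0.97; AND[max(0, a+b−1)] → w = 0.15

0.15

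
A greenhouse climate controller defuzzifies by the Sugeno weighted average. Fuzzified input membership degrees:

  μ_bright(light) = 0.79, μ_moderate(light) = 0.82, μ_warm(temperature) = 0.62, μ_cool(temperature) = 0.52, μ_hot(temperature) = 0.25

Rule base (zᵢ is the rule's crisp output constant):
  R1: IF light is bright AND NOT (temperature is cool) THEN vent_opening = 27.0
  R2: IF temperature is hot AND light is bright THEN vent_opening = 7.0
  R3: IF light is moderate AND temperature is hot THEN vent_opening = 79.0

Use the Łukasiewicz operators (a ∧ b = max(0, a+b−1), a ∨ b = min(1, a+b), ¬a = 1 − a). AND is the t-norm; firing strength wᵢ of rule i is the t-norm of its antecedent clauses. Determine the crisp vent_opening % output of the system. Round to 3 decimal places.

34.474

R1 (z=27.0): bright=0.79, ¬cool=1−0.52=0.48; AND[max(0, a+b−1)] → w = 0.27
R2 (z=7.0): hot=0.25, bright=0.79; AND[max(0, a+b−1)] → w = 0.04
R3 (z=79.0): moderate=0.82, hot=0.25; AND[max(0, a+b−1)] → w = 0.07
Weighted average = (0.27·27.0 + 0.04·7.0 + 0.07·79.0) / (0.27 + 0.04 + 0.07)
  = 13.1000 / 0.3800 = 34.474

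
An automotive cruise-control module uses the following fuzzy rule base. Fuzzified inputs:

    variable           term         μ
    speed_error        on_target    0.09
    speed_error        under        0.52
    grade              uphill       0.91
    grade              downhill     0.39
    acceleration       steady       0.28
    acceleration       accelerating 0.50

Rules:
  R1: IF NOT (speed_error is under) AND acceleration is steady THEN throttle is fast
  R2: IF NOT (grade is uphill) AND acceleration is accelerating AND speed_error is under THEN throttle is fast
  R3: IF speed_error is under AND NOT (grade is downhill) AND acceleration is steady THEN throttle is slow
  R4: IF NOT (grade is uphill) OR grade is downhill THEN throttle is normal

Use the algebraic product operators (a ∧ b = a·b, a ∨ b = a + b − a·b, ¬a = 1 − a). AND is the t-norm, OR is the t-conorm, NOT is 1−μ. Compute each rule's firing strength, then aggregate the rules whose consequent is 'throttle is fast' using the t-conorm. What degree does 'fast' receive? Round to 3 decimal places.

0.155

R1: ¬under=1−0.52=0.48, steady=0.28; AND[a·b] → w = 0.1344
R2: ¬uphill=1−0.91=0.09, accelerating=0.50, under=0.52; AND[a·b] → w = 0.0234
R3: under=0.52, ¬downhill=1−0.39=0.61, steady=0.28; AND[a·b] → w = 0.0888
R4: ¬uphill=1−0.91=0.09, downhill=0.39; OR[a + b − a·b] → w = 0.4449
Rules with consequent 'fast': {R1, R2} → strengths 0.1344, 0.0234
Aggregate via t-conorm [a + b − a·b]: 0.1547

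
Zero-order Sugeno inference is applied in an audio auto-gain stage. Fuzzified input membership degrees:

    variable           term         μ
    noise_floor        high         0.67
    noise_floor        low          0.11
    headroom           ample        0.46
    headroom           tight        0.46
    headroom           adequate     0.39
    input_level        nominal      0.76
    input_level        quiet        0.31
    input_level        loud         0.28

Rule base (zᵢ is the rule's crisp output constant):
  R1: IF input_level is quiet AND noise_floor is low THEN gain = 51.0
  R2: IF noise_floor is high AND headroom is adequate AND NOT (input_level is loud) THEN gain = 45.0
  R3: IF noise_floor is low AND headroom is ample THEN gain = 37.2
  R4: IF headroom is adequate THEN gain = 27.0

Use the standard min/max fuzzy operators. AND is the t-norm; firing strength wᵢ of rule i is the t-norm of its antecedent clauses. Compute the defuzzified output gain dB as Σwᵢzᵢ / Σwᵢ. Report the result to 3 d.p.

37.782

R1 (z=51.0): quiet=0.31, low=0.11; AND[min(a, b)] → w = 0.11
R2 (z=45.0): high=0.67, adequate=0.39, ¬loud=1−0.28=0.72; AND[min(a, b)] → w = 0.39
R3 (z=37.2): low=0.11, ample=0.46; AND[min(a, b)] → w = 0.11
R4 (z=27.0): adequate=0.39 → w = 0.39
Weighted average = (0.11·51.0 + 0.39·45.0 + 0.11·37.2 + 0.39·27.0) / (0.11 + 0.39 + 0.11 + 0.39)
  = 37.7820 / 1.0000 = 37.782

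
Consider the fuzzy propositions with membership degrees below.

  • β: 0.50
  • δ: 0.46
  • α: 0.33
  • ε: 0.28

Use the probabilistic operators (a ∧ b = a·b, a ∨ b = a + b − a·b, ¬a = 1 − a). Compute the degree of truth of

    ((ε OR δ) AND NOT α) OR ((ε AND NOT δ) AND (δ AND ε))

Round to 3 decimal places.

0.421

ε OR δ = a + b − a·b on (0.2800, 0.4600) = 0.6112
NOT α = 1 − 0.3300 = 0.6700
(ε OR δ) AND NOT α = a·b on (0.6112, 0.6700) = 0.4095
NOT δ = 1 − 0.4600 = 0.5400
ε AND NOT δ = a·b on (0.2800, 0.5400) = 0.1512
δ AND ε = a·b on (0.4600, 0.2800) = 0.1288
(ε AND NOT δ) AND (δ AND ε) = a·b on (0.1512, 0.1288) = 0.0195
((ε OR δ) AND NOT α) OR ((ε AND NOT δ) AND (δ AND ε)) = a + b − a·b on (0.4095, 0.0195) = 0.4210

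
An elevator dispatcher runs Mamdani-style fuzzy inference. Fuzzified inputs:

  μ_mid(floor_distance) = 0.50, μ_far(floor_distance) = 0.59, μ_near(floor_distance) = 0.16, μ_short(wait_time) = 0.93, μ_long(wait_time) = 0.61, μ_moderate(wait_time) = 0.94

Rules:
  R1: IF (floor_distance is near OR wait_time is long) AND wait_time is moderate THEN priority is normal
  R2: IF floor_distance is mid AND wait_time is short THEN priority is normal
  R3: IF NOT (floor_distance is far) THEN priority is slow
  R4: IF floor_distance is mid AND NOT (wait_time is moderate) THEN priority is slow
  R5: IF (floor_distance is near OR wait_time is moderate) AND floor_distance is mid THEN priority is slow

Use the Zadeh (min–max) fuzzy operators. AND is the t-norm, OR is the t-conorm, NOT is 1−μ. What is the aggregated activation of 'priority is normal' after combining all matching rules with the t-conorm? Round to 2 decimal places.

R1: (near=0.16 OR long=0.61) = 0.61; AND[min(a, b)] with moderate=0.94 → w = 0.61
R2: mid=0.50, short=0.93; AND[min(a, b)] → w = 0.50
R3: ¬far=1−0.59=0.41 → w = 0.41
R4: mid=0.50, ¬moderate=1−0.94=0.06; AND[min(a, b)] → w = 0.06
R5: (near=0.16 OR moderate=0.94) = 0.94; AND[min(a, b)] with mid=0.50 → w = 0.50
Rules with consequent 'normal': {R1, R2} → strengths 0.61, 0.50
Aggregate via t-conorm [max(a, b)]: 0.61

0.61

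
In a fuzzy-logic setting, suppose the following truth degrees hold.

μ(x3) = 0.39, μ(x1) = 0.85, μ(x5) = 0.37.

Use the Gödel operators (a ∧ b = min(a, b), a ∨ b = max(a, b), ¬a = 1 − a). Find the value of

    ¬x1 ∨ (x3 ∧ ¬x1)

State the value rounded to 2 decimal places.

0.15

¬x1 = 1 − 0.85 = 0.15
¬x1 = 1 − 0.85 = 0.15
x3 ∧ ¬x1 = min(a, b) on (0.39, 0.15) = 0.15
¬x1 ∨ (x3 ∧ ¬x1) = max(a, b) on (0.15, 0.15) = 0.15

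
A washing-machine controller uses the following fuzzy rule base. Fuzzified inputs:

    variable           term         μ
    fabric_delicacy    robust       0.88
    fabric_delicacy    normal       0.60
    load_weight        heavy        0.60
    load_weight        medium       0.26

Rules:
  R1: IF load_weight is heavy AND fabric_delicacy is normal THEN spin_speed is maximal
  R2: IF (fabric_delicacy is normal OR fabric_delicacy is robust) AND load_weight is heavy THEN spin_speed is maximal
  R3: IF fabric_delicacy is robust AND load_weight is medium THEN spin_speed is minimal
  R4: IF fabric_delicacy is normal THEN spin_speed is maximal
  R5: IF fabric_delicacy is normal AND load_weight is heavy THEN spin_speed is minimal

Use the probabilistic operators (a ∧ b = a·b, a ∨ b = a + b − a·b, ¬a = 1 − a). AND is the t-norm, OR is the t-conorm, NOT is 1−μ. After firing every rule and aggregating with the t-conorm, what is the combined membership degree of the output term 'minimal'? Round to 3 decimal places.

R1: heavy=0.60, normal=0.60; AND[a·b] → w = 0.3600
R2: (normal=0.60 OR robust=0.88) = 0.9520; AND[a·b] with heavy=0.60 → w = 0.5712
R3: robust=0.88, medium=0.26; AND[a·b] → w = 0.2288
R4: normal=0.60 → w = 0.6000
R5: normal=0.60, heavy=0.60; AND[a·b] → w = 0.3600
Rules with consequent 'minimal': {R3, R5} → strengths 0.2288, 0.3600
Aggregate via t-conorm [a + b − a·b]: 0.5064

0.506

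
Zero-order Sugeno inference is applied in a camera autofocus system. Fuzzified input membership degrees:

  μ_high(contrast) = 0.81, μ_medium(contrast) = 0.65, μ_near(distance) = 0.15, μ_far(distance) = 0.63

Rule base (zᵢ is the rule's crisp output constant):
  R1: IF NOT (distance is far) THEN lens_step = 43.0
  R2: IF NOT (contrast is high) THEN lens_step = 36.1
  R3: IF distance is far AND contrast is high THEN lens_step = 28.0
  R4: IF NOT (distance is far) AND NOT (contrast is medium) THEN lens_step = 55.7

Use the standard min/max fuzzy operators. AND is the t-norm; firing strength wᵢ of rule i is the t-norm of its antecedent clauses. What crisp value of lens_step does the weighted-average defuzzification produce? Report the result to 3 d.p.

R1 (z=43.0): ¬far=1−0.63=0.37 → w = 0.37
R2 (z=36.1): ¬high=1−0.81=0.19 → w = 0.19
R3 (z=28.0): far=0.63, high=0.81; AND[min(a, b)] → w = 0.63
R4 (z=55.7): ¬far=1−0.63=0.37, ¬medium=1−0.65=0.35; AND[min(a, b)] → w = 0.35
Weighted average = (0.37·43.0 + 0.19·36.1 + 0.63·28.0 + 0.35·55.7) / (0.37 + 0.19 + 0.63 + 0.35)
  = 59.9040 / 1.5400 = 38.899

38.899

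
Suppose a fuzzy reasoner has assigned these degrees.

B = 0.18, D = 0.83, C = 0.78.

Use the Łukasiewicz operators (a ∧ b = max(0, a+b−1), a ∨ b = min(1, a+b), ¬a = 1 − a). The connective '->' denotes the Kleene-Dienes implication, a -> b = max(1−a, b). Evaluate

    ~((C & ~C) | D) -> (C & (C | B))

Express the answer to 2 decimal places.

~C = 1 − 0.78 = 0.22
C & ~C = max(0, a+b−1) on (0.78, 0.22) = 0.00
(C & ~C) | D = min(1, a+b) on (0.00, 0.83) = 0.83
~((C & ~C) | D) = 1 − 0.83 = 0.17
C | B = min(1, a+b) on (0.78, 0.18) = 0.96
C & (C | B) = max(0, a+b−1) on (0.78, 0.96) = 0.74
~((C & ~C) | D) -> (C & (C | B))  [Kleene-Dienes: max(1−a, b)] with a=0.17, b=0.74 → 0.83

0.83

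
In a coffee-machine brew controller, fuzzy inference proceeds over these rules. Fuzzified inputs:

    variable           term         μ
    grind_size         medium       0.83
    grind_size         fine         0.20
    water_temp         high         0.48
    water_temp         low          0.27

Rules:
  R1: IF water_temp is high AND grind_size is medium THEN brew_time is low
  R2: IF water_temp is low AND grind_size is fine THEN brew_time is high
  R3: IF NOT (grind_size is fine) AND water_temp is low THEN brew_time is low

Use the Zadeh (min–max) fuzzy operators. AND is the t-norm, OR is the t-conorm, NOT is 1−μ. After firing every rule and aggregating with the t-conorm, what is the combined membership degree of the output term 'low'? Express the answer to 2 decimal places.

R1: high=0.48, medium=0.83; AND[min(a, b)] → w = 0.48
R2: low=0.27, fine=0.20; AND[min(a, b)] → w = 0.20
R3: ¬fine=1−0.20=0.80, low=0.27; AND[min(a, b)] → w = 0.27
Rules with consequent 'low': {R1, R3} → strengths 0.48, 0.27
Aggregate via t-conorm [max(a, b)]: 0.48

0.48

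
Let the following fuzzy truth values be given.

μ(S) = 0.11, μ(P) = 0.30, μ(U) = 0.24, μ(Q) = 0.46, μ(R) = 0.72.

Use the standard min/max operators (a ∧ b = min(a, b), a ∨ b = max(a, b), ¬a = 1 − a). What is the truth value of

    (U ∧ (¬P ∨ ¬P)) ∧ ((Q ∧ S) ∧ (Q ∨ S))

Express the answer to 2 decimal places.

¬P = 1 − 0.30 = 0.70
¬P = 1 − 0.30 = 0.70
¬P ∨ ¬P = max(a, b) on (0.70, 0.70) = 0.70
U ∧ (¬P ∨ ¬P) = min(a, b) on (0.24, 0.70) = 0.24
Q ∧ S = min(a, b) on (0.46, 0.11) = 0.11
Q ∨ S = max(a, b) on (0.46, 0.11) = 0.46
(Q ∧ S) ∧ (Q ∨ S) = min(a, b) on (0.11, 0.46) = 0.11
(U ∧ (¬P ∨ ¬P)) ∧ ((Q ∧ S) ∧ (Q ∨ S)) = min(a, b) on (0.24, 0.11) = 0.11

0.11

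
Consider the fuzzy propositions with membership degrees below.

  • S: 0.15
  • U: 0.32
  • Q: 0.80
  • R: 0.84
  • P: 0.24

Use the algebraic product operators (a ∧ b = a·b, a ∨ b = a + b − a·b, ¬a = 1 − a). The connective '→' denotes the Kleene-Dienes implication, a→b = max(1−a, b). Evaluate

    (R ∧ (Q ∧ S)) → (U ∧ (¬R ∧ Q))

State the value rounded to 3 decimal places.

0.899

Q ∧ S = a·b on (0.8000, 0.1500) = 0.1200
R ∧ (Q ∧ S) = a·b on (0.8400, 0.1200) = 0.1008
¬R = 1 − 0.8400 = 0.1600
¬R ∧ Q = a·b on (0.1600, 0.8000) = 0.1280
U ∧ (¬R ∧ Q) = a·b on (0.3200, 0.1280) = 0.0410
(R ∧ (Q ∧ S)) → (U ∧ (¬R ∧ Q))  [Kleene-Dienes: max(1−a, b)] with a=0.1008, b=0.0410 → 0.8992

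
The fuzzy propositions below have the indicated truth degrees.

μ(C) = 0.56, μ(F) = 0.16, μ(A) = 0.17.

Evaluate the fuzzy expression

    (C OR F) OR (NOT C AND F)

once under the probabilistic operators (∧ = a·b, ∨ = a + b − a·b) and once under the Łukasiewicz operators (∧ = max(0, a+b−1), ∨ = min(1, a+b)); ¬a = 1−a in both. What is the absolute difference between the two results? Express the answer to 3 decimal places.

0.064

Under probabilistic:
  C OR F = a + b − a·b on (0.5600, 0.1600) = 0.6304
  NOT C = 1 − 0.5600 = 0.4400
  NOT C AND F = a·b on (0.4400, 0.1600) = 0.0704
  (C OR F) OR (NOT C AND F) = a + b − a·b on (0.6304, 0.0704) = 0.6564
  → value = 0.6564
Under Łukasiewicz:
  C OR F = min(1, a+b) on (0.56, 0.16) = 0.72
  NOT C = 1 − 0.56 = 0.44
  NOT C AND F = max(0, a+b−1) on (0.44, 0.16) = 0.00
  (C OR F) OR (NOT C AND F) = min(1, a+b) on (0.72, 0.00) = 0.72
  → value = 0.7200
|0.6564 − 0.7200| = 0.064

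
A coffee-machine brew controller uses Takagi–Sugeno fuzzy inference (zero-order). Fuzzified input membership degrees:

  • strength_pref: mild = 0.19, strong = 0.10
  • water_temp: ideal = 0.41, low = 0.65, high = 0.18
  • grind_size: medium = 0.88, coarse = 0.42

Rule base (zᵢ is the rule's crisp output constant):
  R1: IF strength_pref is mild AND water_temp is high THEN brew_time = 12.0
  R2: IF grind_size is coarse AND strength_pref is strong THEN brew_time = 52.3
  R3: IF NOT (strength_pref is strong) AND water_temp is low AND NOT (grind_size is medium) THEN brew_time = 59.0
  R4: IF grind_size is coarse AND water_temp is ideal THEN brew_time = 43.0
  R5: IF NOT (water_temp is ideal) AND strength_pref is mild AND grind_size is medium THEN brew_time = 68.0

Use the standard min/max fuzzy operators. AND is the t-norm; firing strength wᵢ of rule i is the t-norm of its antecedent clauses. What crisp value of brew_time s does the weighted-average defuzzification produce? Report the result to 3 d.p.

45.020

R1 (z=12.0): mild=0.19, high=0.18; AND[min(a, b)] → w = 0.18
R2 (z=52.3): coarse=0.42, strong=0.10; AND[min(a, b)] → w = 0.10
R3 (z=59.0): ¬strong=1−0.10=0.90, low=0.65, ¬medium=1−0.88=0.12; AND[min(a, b)] → w = 0.12
R4 (z=43.0): coarse=0.42, ideal=0.41; AND[min(a, b)] → w = 0.41
R5 (z=68.0): ¬ideal=1−0.41=0.59, mild=0.19, medium=0.88; AND[min(a, b)] → w = 0.19
Weighted average = (0.18·12.0 + 0.10·52.3 + 0.12·59.0 + 0.41·43.0 + 0.19·68.0) / (0.18 + 0.10 + 0.12 + 0.41 + 0.19)
  = 45.0200 / 1.0000 = 45.020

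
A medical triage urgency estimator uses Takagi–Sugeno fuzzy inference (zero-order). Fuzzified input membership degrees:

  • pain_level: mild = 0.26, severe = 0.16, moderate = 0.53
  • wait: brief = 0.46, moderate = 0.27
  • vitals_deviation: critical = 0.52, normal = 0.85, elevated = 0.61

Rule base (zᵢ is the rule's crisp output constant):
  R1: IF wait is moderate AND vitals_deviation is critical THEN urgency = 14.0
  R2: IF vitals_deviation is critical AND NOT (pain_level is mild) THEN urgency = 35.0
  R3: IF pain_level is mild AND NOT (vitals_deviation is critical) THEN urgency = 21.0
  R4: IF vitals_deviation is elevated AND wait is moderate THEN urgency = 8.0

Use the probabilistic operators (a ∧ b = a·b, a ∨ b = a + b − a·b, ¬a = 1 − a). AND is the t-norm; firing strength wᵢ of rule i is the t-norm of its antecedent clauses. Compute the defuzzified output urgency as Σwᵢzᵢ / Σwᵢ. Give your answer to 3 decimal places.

R1 (z=14.0): moderate=0.27, critical=0.52; AND[a·b] → w = 0.1404
R2 (z=35.0): critical=0.52, ¬mild=1−0.26=0.74; AND[a·b] → w = 0.3848
R3 (z=21.0): mild=0.26, ¬critical=1−0.52=0.48; AND[a·b] → w = 0.1248
R4 (z=8.0): elevated=0.61, moderate=0.27; AND[a·b] → w = 0.1647
Weighted average = (0.1404·14.0 + 0.3848·35.0 + 0.1248·21.0 + 0.1647·8.0) / (0.1404 + 0.3848 + 0.1248 + 0.1647)
  = 19.3720 / 0.8147 = 23.778

23.778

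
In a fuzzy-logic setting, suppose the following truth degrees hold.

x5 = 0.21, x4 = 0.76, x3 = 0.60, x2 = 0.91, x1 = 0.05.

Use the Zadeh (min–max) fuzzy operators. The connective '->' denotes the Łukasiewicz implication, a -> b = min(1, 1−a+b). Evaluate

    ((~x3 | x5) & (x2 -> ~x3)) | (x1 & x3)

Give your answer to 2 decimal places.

~x3 = 1 − 0.60 = 0.40
~x3 | x5 = max(a, b) on (0.40, 0.21) = 0.40
~x3 = 1 − 0.60 = 0.40
x2 -> ~x3  [Łukasiewicz: min(1, 1−a+b)] with a=0.91, b=0.40 → 0.49
(~x3 | x5) & (x2 -> ~x3) = min(a, b) on (0.40, 0.49) = 0.40
x1 & x3 = min(a, b) on (0.05, 0.60) = 0.05
((~x3 | x5) & (x2 -> ~x3)) | (x1 & x3) = max(a, b) on (0.40, 0.05) = 0.40

0.40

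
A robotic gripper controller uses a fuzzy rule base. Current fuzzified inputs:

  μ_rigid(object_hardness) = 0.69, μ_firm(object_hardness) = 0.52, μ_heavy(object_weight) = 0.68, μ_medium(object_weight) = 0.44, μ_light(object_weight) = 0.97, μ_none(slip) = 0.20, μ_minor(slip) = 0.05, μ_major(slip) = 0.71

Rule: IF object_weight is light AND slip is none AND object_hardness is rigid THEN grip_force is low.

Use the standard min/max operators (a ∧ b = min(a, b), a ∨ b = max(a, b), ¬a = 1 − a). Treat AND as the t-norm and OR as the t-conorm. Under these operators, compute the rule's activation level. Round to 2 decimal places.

0.20

firing strength: light=0.97, none=0.20, rigid=0.69; AND[min(a, b)] → w = 0.20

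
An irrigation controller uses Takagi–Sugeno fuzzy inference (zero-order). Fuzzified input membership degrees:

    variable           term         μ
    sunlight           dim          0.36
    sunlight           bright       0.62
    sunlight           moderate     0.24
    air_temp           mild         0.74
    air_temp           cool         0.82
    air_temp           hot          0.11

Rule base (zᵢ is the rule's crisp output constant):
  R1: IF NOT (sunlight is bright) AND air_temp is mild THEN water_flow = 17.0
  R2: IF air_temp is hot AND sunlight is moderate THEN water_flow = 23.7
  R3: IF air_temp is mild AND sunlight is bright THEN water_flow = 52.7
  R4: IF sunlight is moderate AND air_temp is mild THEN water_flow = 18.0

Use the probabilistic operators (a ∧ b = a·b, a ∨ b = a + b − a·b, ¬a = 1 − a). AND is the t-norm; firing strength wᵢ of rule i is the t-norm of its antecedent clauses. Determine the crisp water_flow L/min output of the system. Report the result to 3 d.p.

R1 (z=17.0): ¬bright=1−0.62=0.38, mild=0.74; AND[a·b] → w = 0.2812
R2 (z=23.7): hot=0.11, moderate=0.24; AND[a·b] → w = 0.0264
R3 (z=52.7): mild=0.74, bright=0.62; AND[a·b] → w = 0.4588
R4 (z=18.0): moderate=0.24, mild=0.74; AND[a·b] → w = 0.1776
Weighted average = (0.2812·17.0 + 0.0264·23.7 + 0.4588·52.7 + 0.1776·18.0) / (0.2812 + 0.0264 + 0.4588 + 0.1776)
  = 32.7816 / 0.9440 = 34.726

34.726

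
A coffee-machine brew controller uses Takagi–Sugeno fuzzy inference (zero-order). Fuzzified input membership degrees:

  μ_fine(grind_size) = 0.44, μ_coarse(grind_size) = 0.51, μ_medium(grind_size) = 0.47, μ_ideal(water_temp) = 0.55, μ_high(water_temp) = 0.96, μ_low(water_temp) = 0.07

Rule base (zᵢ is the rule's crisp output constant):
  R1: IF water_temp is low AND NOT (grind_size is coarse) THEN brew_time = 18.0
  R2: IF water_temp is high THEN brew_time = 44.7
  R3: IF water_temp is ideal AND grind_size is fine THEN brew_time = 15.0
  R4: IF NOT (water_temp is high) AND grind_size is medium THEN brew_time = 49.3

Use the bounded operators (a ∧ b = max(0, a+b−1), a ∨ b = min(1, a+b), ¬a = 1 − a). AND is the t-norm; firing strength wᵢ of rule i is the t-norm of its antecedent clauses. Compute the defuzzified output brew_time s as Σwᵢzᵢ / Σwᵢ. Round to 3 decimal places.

R1 (z=18.0): low=0.07, ¬coarse=1−0.51=0.49; AND[max(0, a+b−1)] → w = 0.00
R2 (z=44.7): high=0.96 → w = 0.96
R3 (z=15.0): ideal=0.55, fine=0.44; AND[max(0, a+b−1)] → w = 0.00
R4 (z=49.3): ¬high=1−0.96=0.04, medium=0.47; AND[max(0, a+b−1)] → w = 0.00
Weighted average = (0.00·18.0 + 0.96·44.7 + 0.00·15.0 + 0.00·49.3) / (0.00 + 0.96 + 0.00 + 0.00)
  = 42.9120 / 0.9600 = 44.700

44.700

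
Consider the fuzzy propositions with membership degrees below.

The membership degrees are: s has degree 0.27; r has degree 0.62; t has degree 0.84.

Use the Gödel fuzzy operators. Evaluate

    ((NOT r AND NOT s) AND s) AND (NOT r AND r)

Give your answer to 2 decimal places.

NOT r = 1 − 0.62 = 0.38
NOT s = 1 − 0.27 = 0.73
NOT r AND NOT s = min(a, b) on (0.38, 0.73) = 0.38
(NOT r AND NOT s) AND s = min(a, b) on (0.38, 0.27) = 0.27
NOT r = 1 − 0.62 = 0.38
NOT r AND r = min(a, b) on (0.38, 0.62) = 0.38
((NOT r AND NOT s) AND s) AND (NOT r AND r) = min(a, b) on (0.27, 0.38) = 0.27

0.27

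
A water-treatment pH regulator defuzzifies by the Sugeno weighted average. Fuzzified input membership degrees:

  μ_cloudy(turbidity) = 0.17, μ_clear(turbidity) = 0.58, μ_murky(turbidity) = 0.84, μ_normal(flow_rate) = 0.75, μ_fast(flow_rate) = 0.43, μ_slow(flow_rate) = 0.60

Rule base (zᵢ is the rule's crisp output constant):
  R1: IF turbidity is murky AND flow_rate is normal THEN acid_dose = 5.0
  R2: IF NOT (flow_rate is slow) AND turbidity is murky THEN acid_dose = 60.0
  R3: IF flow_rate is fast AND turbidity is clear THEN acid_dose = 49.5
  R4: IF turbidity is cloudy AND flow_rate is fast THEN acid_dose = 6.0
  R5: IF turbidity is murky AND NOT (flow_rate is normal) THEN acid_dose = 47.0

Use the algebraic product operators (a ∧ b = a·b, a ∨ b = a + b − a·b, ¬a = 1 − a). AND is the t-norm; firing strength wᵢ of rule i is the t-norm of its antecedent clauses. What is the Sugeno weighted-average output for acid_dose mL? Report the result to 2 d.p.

30.67

R1 (z=5.0): murky=0.84, normal=0.75; AND[a·b] → w = 0.6300
R2 (z=60.0): ¬slow=1−0.60=0.40, murky=0.84; AND[a·b] → w = 0.3360
R3 (z=49.5): fast=0.43, clear=0.58; AND[a·b] → w = 0.2494
R4 (z=6.0): cloudy=0.17, fast=0.43; AND[a·b] → w = 0.0731
R5 (z=47.0): murky=0.84, ¬normal=1−0.75=0.25; AND[a·b] → w = 0.2100
Weighted average = (0.6300·5.0 + 0.3360·60.0 + 0.2494·49.5 + 0.0731·6.0 + 0.2100·47.0) / (0.6300 + 0.3360 + 0.2494 + 0.0731 + 0.2100)
  = 45.9639 / 1.4985 = 30.67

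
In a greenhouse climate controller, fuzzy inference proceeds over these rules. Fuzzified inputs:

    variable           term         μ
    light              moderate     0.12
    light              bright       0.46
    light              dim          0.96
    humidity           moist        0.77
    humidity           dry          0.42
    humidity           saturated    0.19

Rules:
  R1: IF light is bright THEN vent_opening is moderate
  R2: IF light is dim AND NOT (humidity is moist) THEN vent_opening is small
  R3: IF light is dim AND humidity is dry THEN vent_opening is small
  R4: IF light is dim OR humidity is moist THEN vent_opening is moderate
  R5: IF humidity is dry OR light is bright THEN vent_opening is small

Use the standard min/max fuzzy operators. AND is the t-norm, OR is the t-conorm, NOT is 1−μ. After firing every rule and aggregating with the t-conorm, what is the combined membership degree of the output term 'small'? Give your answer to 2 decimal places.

0.46

R1: bright=0.46 → w = 0.46
R2: dim=0.96, ¬moist=1−0.77=0.23; AND[min(a, b)] → w = 0.23
R3: dim=0.96, dry=0.42; AND[min(a, b)] → w = 0.42
R4: dim=0.96, moist=0.77; OR[max(a, b)] → w = 0.96
R5: dry=0.42, bright=0.46; OR[max(a, b)] → w = 0.46
Rules with consequent 'small': {R2, R3, R5} → strengths 0.23, 0.42, 0.46
Aggregate via t-conorm [max(a, b)]: 0.46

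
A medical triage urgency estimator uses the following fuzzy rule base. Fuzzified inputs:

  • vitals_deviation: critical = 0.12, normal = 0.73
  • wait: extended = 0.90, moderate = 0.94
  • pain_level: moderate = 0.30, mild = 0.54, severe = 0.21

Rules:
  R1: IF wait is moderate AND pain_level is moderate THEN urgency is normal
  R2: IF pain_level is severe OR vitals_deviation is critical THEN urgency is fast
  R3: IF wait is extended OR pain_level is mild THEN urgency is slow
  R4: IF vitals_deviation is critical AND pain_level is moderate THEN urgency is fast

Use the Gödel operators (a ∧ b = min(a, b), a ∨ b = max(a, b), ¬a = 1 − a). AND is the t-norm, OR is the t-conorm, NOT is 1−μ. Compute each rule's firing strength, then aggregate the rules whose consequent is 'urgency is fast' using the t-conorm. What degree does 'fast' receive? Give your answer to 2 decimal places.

0.21

R1: moderate=0.94, moderate=0.30; AND[min(a, b)] → w = 0.30
R2: severe=0.21, critical=0.12; OR[max(a, b)] → w = 0.21
R3: extended=0.90, mild=0.54; OR[max(a, b)] → w = 0.90
R4: critical=0.12, moderate=0.30; AND[min(a, b)] → w = 0.12
Rules with consequent 'fast': {R2, R4} → strengths 0.21, 0.12
Aggregate via t-conorm [max(a, b)]: 0.21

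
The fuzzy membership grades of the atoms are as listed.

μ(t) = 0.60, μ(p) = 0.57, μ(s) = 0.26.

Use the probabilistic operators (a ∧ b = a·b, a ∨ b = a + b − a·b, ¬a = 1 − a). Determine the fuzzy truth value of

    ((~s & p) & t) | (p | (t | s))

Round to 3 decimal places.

~s = 1 − 0.2600 = 0.7400
~s & p = a·b on (0.7400, 0.5700) = 0.4218
(~s & p) & t = a·b on (0.4218, 0.6000) = 0.2531
t | s = a + b − a·b on (0.6000, 0.2600) = 0.7040
p | (t | s) = a + b − a·b on (0.5700, 0.7040) = 0.8727
((~s & p) & t) | (p | (t | s)) = a + b − a·b on (0.2531, 0.8727) = 0.9049

0.905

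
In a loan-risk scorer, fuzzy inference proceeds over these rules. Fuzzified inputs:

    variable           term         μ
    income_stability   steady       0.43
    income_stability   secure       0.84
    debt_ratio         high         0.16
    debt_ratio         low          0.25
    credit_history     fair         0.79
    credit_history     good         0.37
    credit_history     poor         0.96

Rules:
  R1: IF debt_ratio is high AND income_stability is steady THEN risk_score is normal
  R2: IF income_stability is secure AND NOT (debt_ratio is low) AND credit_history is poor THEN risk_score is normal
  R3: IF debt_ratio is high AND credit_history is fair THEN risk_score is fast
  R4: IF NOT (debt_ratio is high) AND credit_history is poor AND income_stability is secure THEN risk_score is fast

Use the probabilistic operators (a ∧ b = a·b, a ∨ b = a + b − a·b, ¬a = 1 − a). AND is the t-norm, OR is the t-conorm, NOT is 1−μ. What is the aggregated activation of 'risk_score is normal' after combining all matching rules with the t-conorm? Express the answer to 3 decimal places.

R1: high=0.16, steady=0.43; AND[a·b] → w = 0.0688
R2: secure=0.84, ¬low=1−0.25=0.75, poor=0.96; AND[a·b] → w = 0.6048
R3: high=0.16, fair=0.79; AND[a·b] → w = 0.1264
R4: ¬high=1−0.16=0.84, poor=0.96, secure=0.84; AND[a·b] → w = 0.6774
Rules with consequent 'normal': {R1, R2} → strengths 0.0688, 0.6048
Aggregate via t-conorm [a + b − a·b]: 0.6320

0.632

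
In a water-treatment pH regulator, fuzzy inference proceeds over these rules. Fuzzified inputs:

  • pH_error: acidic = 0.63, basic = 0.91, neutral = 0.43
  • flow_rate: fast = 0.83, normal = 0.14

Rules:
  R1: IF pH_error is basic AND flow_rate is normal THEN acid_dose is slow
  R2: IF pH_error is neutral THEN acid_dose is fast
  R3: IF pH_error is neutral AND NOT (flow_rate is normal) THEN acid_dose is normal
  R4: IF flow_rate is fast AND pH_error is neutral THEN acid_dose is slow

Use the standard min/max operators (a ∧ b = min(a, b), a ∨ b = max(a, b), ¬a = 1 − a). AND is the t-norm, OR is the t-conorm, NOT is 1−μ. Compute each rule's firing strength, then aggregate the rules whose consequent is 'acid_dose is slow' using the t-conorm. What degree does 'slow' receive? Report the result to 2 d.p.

R1: basic=0.91, normal=0.14; AND[min(a, b)] → w = 0.14
R2: neutral=0.43 → w = 0.43
R3: neutral=0.43, ¬normal=1−0.14=0.86; AND[min(a, b)] → w = 0.43
R4: fast=0.83, neutral=0.43; AND[min(a, b)] → w = 0.43
Rules with consequent 'slow': {R1, R4} → strengths 0.14, 0.43
Aggregate via t-conorm [max(a, b)]: 0.43

0.43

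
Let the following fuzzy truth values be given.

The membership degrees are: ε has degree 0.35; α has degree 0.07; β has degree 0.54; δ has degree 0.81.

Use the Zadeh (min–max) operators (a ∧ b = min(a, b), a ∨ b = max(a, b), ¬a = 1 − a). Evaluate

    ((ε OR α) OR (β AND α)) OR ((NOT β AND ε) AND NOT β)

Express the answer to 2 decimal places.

0.35

ε OR α = max(a, b) on (0.35, 0.07) = 0.35
β AND α = min(a, b) on (0.54, 0.07) = 0.07
(ε OR α) OR (β AND α) = max(a, b) on (0.35, 0.07) = 0.35
NOT β = 1 − 0.54 = 0.46
NOT β AND ε = min(a, b) on (0.46, 0.35) = 0.35
NOT β = 1 − 0.54 = 0.46
(NOT β AND ε) AND NOT β = min(a, b) on (0.35, 0.46) = 0.35
((ε OR α) OR (β AND α)) OR ((NOT β AND ε) AND NOT β) = max(a, b) on (0.35, 0.35) = 0.35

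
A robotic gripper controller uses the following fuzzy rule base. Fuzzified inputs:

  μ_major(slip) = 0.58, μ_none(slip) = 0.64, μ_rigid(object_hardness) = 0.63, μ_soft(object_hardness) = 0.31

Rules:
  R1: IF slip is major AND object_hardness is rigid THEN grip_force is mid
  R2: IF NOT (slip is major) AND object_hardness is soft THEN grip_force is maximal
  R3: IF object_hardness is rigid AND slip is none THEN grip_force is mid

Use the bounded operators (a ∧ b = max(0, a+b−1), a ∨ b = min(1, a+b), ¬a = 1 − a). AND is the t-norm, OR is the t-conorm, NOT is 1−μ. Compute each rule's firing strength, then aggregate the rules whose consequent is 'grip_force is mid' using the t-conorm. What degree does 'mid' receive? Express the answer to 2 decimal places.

0.48

R1: major=0.58, rigid=0.63; AND[max(0, a+b−1)] → w = 0.21
R2: ¬major=1−0.58=0.42, soft=0.31; AND[max(0, a+b−1)] → w = 0.00
R3: rigid=0.63, none=0.64; AND[max(0, a+b−1)] → w = 0.27
Rules with consequent 'mid': {R1, R3} → strengths 0.21, 0.27
Aggregate via t-conorm [min(1, a+b)]: 0.48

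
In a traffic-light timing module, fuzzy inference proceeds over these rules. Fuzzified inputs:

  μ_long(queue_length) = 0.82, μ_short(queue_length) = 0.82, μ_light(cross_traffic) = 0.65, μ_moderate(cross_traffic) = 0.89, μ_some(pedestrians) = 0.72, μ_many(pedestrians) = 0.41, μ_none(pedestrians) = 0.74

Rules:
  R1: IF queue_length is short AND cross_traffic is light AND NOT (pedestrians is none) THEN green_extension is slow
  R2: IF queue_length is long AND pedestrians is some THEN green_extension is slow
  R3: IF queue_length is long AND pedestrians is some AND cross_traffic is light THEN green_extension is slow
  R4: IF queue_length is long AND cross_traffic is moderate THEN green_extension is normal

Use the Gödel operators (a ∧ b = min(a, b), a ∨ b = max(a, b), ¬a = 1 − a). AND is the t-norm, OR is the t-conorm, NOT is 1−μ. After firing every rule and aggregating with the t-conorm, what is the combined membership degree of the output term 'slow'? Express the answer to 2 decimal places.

R1: short=0.82, light=0.65, ¬none=1−0.74=0.26; AND[min(a, b)] → w = 0.26
R2: long=0.82, some=0.72; AND[min(a, b)] → w = 0.72
R3: long=0.82, some=0.72, light=0.65; AND[min(a, b)] → w = 0.65
R4: long=0.82, moderate=0.89; AND[min(a, b)] → w = 0.82
Rules with consequent 'slow': {R1, R2, R3} → strengths 0.26, 0.72, 0.65
Aggregate via t-conorm [max(a, b)]: 0.72

0.72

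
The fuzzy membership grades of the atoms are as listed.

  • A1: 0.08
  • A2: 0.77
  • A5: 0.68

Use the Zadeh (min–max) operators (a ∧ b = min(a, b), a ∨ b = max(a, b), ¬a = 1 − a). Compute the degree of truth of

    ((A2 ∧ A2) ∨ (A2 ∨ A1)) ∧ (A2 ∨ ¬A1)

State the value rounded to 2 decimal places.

0.77

A2 ∧ A2 = min(a, b) on (0.77, 0.77) = 0.77
A2 ∨ A1 = max(a, b) on (0.77, 0.08) = 0.77
(A2 ∧ A2) ∨ (A2 ∨ A1) = max(a, b) on (0.77, 0.77) = 0.77
¬A1 = 1 − 0.08 = 0.92
A2 ∨ ¬A1 = max(a, b) on (0.77, 0.92) = 0.92
((A2 ∧ A2) ∨ (A2 ∨ A1)) ∧ (A2 ∨ ¬A1) = min(a, b) on (0.77, 0.92) = 0.77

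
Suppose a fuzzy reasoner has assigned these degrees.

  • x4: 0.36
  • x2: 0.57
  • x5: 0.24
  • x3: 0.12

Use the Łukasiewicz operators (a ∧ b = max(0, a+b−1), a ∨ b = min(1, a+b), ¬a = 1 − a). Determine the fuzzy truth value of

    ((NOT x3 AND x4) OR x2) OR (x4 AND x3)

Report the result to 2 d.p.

NOT x3 = 1 − 0.12 = 0.88
NOT x3 AND x4 = max(0, a+b−1) on (0.88, 0.36) = 0.24
(NOT x3 AND x4) OR x2 = min(1, a+b) on (0.24, 0.57) = 0.81
x4 AND x3 = max(0, a+b−1) on (0.36, 0.12) = 0.00
((NOT x3 AND x4) OR x2) OR (x4 AND x3) = min(1, a+b) on (0.81, 0.00) = 0.81

0.81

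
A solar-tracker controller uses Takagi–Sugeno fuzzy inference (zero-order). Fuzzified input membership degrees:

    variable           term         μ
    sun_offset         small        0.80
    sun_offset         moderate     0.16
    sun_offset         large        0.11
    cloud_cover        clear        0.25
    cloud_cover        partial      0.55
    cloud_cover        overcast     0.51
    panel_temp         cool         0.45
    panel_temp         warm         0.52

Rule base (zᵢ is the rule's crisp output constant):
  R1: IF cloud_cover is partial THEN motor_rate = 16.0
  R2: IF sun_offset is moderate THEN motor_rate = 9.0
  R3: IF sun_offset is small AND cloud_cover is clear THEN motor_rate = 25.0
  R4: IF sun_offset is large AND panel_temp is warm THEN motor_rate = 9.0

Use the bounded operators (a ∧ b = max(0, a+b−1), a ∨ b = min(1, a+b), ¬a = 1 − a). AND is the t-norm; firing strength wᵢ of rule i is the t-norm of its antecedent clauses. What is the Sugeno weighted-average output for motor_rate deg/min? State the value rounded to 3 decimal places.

R1 (z=16.0): partial=0.55 → w = 0.55
R2 (z=9.0): moderate=0.16 → w = 0.16
R3 (z=25.0): small=0.80, clear=0.25; AND[max(0, a+b−1)] → w = 0.05
R4 (z=9.0): large=0.11, warm=0.52; AND[max(0, a+b−1)] → w = 0.00
Weighted average = (0.55·16.0 + 0.16·9.0 + 0.05·25.0 + 0.00·9.0) / (0.55 + 0.16 + 0.05 + 0.00)
  = 11.4900 / 0.7600 = 15.118

15.118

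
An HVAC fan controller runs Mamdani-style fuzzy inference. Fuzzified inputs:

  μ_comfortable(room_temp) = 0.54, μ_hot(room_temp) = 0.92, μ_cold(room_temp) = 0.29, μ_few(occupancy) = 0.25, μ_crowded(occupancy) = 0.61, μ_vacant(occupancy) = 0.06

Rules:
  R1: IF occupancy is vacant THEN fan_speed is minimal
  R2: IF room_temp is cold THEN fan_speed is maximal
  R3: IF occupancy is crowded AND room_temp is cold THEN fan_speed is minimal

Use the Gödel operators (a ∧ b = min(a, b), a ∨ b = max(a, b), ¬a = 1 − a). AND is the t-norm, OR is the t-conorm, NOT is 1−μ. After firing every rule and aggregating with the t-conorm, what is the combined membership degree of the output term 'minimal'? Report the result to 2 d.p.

0.29

R1: vacant=0.06 → w = 0.06
R2: cold=0.29 → w = 0.29
R3: crowded=0.61, cold=0.29; AND[min(a, b)] → w = 0.29
Rules with consequent 'minimal': {R1, R3} → strengths 0.06, 0.29
Aggregate via t-conorm [max(a, b)]: 0.29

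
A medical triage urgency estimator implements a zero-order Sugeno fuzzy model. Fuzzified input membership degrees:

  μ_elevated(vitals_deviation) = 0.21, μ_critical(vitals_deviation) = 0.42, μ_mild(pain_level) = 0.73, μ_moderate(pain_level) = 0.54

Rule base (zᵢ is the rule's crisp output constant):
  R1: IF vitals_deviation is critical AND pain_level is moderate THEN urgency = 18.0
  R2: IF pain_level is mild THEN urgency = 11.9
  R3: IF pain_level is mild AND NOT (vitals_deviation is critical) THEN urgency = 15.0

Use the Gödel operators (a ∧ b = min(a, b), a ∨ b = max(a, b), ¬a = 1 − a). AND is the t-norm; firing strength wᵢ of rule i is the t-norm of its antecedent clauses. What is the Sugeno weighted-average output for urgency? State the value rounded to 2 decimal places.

R1 (z=18.0): critical=0.42, moderate=0.54; AND[min(a, b)] → w = 0.42
R2 (z=11.9): mild=0.73 → w = 0.73
R3 (z=15.0): mild=0.73, ¬critical=1−0.42=0.58; AND[min(a, b)] → w = 0.58
Weighted average = (0.42·18.0 + 0.73·11.9 + 0.58·15.0) / (0.42 + 0.73 + 0.58)
  = 24.9470 / 1.7300 = 14.42

14.42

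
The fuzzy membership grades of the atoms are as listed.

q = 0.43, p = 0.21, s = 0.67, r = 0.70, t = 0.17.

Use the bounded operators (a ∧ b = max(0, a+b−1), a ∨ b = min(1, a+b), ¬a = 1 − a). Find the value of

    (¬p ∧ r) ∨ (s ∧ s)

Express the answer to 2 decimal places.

0.83

¬p = 1 − 0.21 = 0.79
¬p ∧ r = max(0, a+b−1) on (0.79, 0.70) = 0.49
s ∧ s = max(0, a+b−1) on (0.67, 0.67) = 0.34
(¬p ∧ r) ∨ (s ∧ s) = min(1, a+b) on (0.49, 0.34) = 0.83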